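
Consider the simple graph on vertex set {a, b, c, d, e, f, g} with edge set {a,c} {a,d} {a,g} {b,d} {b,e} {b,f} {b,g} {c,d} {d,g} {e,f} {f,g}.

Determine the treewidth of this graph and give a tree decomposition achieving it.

Treewidth 2.
One optimal decomposition is:
Bags: B1 = {b, f, g}  B2 = {b, d, g}  B3 = {a, d, g}  B4 = {b, e, f}  B5 = {a, c, d}
Tree: B1–B2, B2–B3, B1–B4, B3–B5

The largest bag has 3 vertices, giving width 2; this decomposition certifies tw(G) ≤ 2. On the other hand G contains the 3-clique {a, d, g}. A clique must lie in a single bag of any decomposition, so no decomposition can have width below 2. The upper and lower bounds meet at 2, so that is the treewidth.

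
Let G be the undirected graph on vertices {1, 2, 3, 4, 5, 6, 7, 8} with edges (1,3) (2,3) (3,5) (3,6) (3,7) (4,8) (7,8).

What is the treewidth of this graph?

A width-1 tree decomposition is:
Bags: B1 = {7, 8}  B2 = {4, 8}  B3 = {3, 7}  B4 = {2, 3}  B5 = {1, 3}  B6 = {3, 6}  B7 = {3, 5}
Tree: B1–B2, B1–B3, B3–B4, B3–B5, B4–B6, B4–B7
Each bag holds 2 vertices, so the decomposition has width 1, which upper-bounds the treewidth. G has an edge, so its treewidth is at least 1. The upper and lower bounds meet at 1, so that is the treewidth.

1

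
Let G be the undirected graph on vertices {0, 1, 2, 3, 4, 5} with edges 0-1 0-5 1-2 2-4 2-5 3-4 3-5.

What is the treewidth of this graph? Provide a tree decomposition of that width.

The largest bag has 3 vertices, giving width 2; this decomposition certifies tw(G) ≤ 2. Since 4–3–5–2–4 is a cycle in G, G is not acyclic. Forests are exactly the graphs of treewidth ≤ 1, so tw(G) ≥ 2. Hence tw(G) = 2 exactly.

Treewidth 2.
One such decomposition:
Bags: B1 = {2, 3, 4}  B2 = {2, 3, 5}  B3 = {1, 2, 5}  B4 = {0, 1, 5}
Tree: B1–B2, B2–B3, B3–B4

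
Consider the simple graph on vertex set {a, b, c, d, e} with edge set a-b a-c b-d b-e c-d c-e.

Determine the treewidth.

2

A width-2 tree decomposition is:
Bags: B1 = {b, c, d}  B2 = {a, b, c}  B3 = {b, c, e}
Tree: B1–B2, B2–B3
The largest bag has 3 vertices, giving width 2; this decomposition certifies tw(G) ≤ 2. For the lower bound, G contains the cycle b–d–c–a–b, so G is not a forest; only forests have treewidth ≤ 1, hence tw(G) ≥ 2. Hence tw(G) = 2 exactly.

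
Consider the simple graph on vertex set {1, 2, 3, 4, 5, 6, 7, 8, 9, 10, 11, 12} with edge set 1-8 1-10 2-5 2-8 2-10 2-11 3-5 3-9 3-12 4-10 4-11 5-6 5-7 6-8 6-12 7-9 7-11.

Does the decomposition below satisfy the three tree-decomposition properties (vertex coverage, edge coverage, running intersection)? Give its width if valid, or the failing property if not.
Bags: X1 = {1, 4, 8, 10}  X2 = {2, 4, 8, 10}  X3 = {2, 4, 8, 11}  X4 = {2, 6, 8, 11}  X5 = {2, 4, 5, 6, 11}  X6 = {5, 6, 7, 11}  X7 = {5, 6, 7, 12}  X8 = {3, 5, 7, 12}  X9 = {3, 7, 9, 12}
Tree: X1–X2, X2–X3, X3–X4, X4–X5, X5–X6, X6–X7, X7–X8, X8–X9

No — bags containing vertex 4 are not connected in the tree.

A tree decomposition must satisfy three properties: every vertex lies in some bag; for every edge, both endpoints lie together in some bag; and for every vertex, the bags containing it form a connected subtree. Here bags containing vertex 4 are not connected in the tree, so the decomposition is invalid.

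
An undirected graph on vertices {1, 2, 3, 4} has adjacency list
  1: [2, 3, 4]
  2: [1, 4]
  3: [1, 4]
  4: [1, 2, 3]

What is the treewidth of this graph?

2

A width-2 tree decomposition is:
Bags: B1 = {1, 3, 4}  B2 = {1, 2, 4}
Tree: B1–B2
The largest bag has 3 vertices, giving width 2; this decomposition certifies tw(G) ≤ 2. Conversely, {1, 2, 4} is a clique of size 3, and the vertices of any clique must share a bag in every tree decomposition; so some bag has ≥ 3 vertices and tw(G) ≥ 2. Combining the bounds, tw(G) = 2.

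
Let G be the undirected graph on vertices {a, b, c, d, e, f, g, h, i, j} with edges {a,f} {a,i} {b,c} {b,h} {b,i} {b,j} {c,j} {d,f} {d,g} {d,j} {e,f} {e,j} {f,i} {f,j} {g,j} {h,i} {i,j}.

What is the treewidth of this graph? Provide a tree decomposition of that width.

Each bag holds 3 vertices, so the decomposition has width 2, which upper-bounds the treewidth. Conversely, {d, g, j} is a clique of size 3, and the vertices of any clique must share a bag in every tree decomposition; so some bag has ≥ 3 vertices and tw(G) ≥ 2. Combining the bounds, tw(G) = 2.

Treewidth 2.
Bags: B1 = {b, i, j}  B2 = {f, i, j}  B3 = {a, f, i}  B4 = {d, f, j}  B5 = {d, g, j}  B6 = {b, h, i}  B7 = {b, c, j}  B8 = {e, f, j}
Tree: B1–B2, B2–B3, B2–B4, B4–B5, B1–B6, B1–B7, B4–B8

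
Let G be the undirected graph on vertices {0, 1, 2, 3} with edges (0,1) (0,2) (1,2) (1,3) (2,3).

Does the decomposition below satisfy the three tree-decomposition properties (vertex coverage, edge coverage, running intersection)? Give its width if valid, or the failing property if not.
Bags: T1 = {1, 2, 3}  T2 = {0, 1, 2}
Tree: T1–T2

Vertex coverage: the bags together contain {0, 1, 2, 3}, the full vertex set. Edge coverage: each edge of G has both endpoints in at least one bag. Running intersection: for every vertex, the bags containing it form a connected subtree. All three properties hold, so this is a valid tree decomposition of width max|bag| − 1 = 2, and hence tw(G) ≤ 2.

Yes; width 2.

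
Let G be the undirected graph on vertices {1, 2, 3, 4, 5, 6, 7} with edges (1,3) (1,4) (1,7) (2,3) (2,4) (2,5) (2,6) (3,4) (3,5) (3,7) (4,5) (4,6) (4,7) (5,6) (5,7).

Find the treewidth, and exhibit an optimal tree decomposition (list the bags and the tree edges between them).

Treewidth 3.
Bags: B1 = {2, 3, 4, 5}  B2 = {3, 4, 5, 7}  B3 = {2, 4, 5, 6}  B4 = {1, 3, 4, 7}
Tree: B1–B2, B1–B3, B2–B4

Every bag has size at most 4, so the width is 4 − 1 = 3 and tw(G) ≤ 3. On the other hand G contains the 4-clique {1, 3, 4, 7}. A clique must lie in a single bag of any decomposition, so no decomposition can have width below 3. Hence tw(G) = 3 exactly.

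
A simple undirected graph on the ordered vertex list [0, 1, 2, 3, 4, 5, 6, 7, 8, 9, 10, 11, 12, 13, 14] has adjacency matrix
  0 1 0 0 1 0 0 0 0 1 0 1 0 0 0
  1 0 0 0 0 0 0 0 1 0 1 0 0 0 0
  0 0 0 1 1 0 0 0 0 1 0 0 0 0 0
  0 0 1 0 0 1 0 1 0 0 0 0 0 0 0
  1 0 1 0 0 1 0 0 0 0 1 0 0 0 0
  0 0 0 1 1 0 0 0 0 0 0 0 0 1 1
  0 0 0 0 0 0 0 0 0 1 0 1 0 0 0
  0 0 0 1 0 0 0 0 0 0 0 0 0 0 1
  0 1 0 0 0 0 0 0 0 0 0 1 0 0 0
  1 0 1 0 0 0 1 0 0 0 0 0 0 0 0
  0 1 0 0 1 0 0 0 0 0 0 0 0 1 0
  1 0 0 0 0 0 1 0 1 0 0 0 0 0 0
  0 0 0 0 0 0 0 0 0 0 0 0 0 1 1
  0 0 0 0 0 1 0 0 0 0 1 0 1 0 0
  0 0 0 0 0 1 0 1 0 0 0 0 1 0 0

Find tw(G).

A width-3 tree decomposition is:
Bags: B1 = {1, 6, 8, 11}  B2 = {0, 1, 6, 11}  B3 = {0, 1, 6, 9}  B4 = {0, 1, 9, 10}  B5 = {0, 4, 9, 10}  B6 = {2, 4, 9, 10}  B7 = {2, 4, 10, 13}  B8 = {2, 4, 5, 13}  B9 = {2, 3, 5, 13}  B10 = {3, 5, 12, 13}  B11 = {3, 5, 12, 14}  B12 = {3, 7, 12, 14}
Tree: B1–B2, B2–B3, B3–B4, B4–B5, B5–B6, B6–B7, B7–B8, B8–B9, B9–B10, B10–B11, B11–B12
Each bag holds 4 vertices, so the decomposition has width 3, which upper-bounds the treewidth. For the lower bound: the 4 vertex sets {6,8,11}, {1}, {0}, {2,4,9,10} are disjoint, each induces a connected subgraph, and every pair is joined by at least one edge of G. Contracting each set to a single vertex therefore yields K_{4} as a minor, and since treewidth is minor-monotone, tw(G) ≥ tw(K_{4}) = 3. Therefore the treewidth is 3.

3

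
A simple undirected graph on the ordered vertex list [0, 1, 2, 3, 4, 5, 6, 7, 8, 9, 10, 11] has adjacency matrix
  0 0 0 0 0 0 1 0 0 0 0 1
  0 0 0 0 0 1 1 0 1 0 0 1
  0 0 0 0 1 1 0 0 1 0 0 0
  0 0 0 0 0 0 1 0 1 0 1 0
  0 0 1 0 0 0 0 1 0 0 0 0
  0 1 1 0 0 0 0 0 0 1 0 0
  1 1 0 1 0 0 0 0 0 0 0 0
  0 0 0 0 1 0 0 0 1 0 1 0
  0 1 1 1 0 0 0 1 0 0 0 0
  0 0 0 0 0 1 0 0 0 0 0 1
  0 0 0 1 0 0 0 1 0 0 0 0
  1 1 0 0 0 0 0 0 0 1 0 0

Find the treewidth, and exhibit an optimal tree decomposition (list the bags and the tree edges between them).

Treewidth 3.
Bags: B1 = {0, 6, 9, 11}  B2 = {1, 6, 9, 11}  B3 = {1, 5, 6, 9}  B4 = {1, 3, 5, 6}  B5 = {1, 3, 5, 8}  B6 = {2, 3, 5, 8}  B7 = {2, 3, 8, 10}  B8 = {2, 7, 8, 10}  B9 = {2, 4, 7, 10}
Tree: B1–B2, B2–B3, B3–B4, B4–B5, B5–B6, B6–B7, B7–B8, B8–B9

Every bag has size at most 4, so the width is 4 − 1 = 3 and tw(G) ≤ 3. For the lower bound: the 4 vertex sets {0,9,11}, {6}, {1}, {2,3,5,8} are disjoint, each induces a connected subgraph, and every pair is joined by at least one edge of G. Contracting each set to a single vertex therefore yields K_{4} as a minor, and since treewidth is minor-monotone, tw(G) ≥ tw(K_{4}) = 3. The upper and lower bounds meet at 3, so that is the treewidth.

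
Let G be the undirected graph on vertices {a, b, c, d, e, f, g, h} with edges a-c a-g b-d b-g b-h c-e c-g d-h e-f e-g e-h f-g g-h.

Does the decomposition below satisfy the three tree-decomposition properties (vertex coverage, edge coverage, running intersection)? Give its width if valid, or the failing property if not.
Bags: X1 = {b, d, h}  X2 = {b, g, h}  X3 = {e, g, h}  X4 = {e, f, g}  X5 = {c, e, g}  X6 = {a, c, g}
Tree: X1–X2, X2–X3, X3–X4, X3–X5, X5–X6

Yes; width 2.

Checking the three conditions: (i) the bags cover all of {a, b, c, d, e, f, g, h}; (ii) for each edge, some bag contains both endpoints; (iii) the bags containing any fixed vertex form a subtree. All hold, so the decomposition is valid with width 3 − 1 = 2.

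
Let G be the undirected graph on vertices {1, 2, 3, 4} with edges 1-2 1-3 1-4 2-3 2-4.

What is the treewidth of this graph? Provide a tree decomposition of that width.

The largest bag has 3 vertices, giving width 2; this decomposition certifies tw(G) ≤ 2. For the lower bound, the 3 vertices {1, 2, 3} are pairwise adjacent, and any tree decomposition puts a clique entirely inside one bag — forcing width ≥ 2. The upper and lower bounds meet at 2, so that is the treewidth.

Treewidth 2.
One optimal decomposition is:
Bags: B1 = {1, 2, 4}  B2 = {1, 2, 3}
Tree: B1–B2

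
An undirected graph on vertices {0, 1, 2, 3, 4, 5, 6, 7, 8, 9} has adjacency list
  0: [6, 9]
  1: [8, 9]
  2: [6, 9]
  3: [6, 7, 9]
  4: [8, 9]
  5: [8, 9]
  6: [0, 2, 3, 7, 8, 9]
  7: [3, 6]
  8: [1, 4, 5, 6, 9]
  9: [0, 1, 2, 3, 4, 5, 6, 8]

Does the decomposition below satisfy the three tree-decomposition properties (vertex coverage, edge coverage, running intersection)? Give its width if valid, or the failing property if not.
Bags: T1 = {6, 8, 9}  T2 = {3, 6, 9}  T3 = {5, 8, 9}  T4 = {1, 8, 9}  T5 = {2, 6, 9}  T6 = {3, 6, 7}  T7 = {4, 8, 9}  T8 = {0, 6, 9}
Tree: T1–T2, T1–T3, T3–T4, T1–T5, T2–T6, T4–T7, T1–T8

Yes; width 2.

Every vertex of G appears in some bag (union = {0, 1, 2, 3, 4, 5, 6, 7, 8, 9}); every edge is covered by a bag; and for each vertex v the set of bags containing v is connected in the bag tree. The decomposition is therefore valid. The largest bag has 3 vertices, so the width is 2.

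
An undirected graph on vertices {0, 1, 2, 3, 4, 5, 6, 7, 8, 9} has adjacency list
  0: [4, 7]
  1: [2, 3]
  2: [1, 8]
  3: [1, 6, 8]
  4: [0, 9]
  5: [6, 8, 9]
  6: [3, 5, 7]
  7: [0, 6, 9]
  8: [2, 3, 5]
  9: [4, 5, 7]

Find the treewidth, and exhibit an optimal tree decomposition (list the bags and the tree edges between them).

Treewidth 2.
One such decomposition:
Bags: B1 = {1, 2, 3}  B2 = {2, 3, 8}  B3 = {3, 6, 8}  B4 = {5, 6, 8}  B5 = {5, 6, 7}  B6 = {5, 7, 9}  B7 = {0, 7, 9}  B8 = {0, 4, 9}
Tree: B1–B2, B2–B3, B3–B4, B4–B5, B5–B6, B6–B7, B7–B8

Every bag has size at most 3, so the width is 3 − 1 = 2 and tw(G) ≤ 2. For the lower bound, G contains the cycle 1–2–8–3–1, so G is not a forest; only forests have treewidth ≤ 1, hence tw(G) ≥ 2. Combining the bounds, tw(G) = 2.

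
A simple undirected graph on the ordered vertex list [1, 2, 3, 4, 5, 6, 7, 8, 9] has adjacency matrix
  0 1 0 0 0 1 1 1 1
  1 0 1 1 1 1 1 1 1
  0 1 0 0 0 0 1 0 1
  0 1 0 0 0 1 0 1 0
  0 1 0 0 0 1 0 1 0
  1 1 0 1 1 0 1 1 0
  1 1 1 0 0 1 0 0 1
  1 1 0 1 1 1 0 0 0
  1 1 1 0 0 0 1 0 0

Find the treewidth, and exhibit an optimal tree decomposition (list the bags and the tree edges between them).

Every bag has size at most 4, so the width is 4 − 1 = 3 and tw(G) ≤ 3. For the lower bound, the 4 vertices {1, 2, 7, 9} are pairwise adjacent, and any tree decomposition puts a clique entirely inside one bag — forcing width ≥ 3. Combining the bounds, tw(G) = 3.

Treewidth 3.
One optimal decomposition is:
Bags: B1 = {1, 2, 6, 8}  B2 = {2, 4, 6, 8}  B3 = {1, 2, 6, 7}  B4 = {1, 2, 7, 9}  B5 = {2, 3, 7, 9}  B6 = {2, 5, 6, 8}
Tree: B1–B2, B1–B3, B3–B4, B4–B5, B2–B6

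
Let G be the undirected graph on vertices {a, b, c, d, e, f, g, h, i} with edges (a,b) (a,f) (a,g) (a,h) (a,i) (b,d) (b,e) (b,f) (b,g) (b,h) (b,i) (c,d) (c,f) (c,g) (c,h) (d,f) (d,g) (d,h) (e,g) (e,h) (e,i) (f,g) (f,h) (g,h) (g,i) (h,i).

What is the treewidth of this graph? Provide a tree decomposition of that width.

Every bag has size at most 5, so the width is 5 − 1 = 4 and tw(G) ≤ 4. On the other hand G contains the 5-clique {c, d, f, g, h}. A clique must lie in a single bag of any decomposition, so no decomposition can have width below 4. Hence tw(G) = 4 exactly.

Treewidth 4.
One such decomposition:
Bags: B1 = {b, d, f, g, h}  B2 = {a, b, f, g, h}  B3 = {a, b, g, h, i}  B4 = {c, d, f, g, h}  B5 = {b, e, g, h, i}
Tree: B1–B2, B2–B3, B1–B4, B3–B5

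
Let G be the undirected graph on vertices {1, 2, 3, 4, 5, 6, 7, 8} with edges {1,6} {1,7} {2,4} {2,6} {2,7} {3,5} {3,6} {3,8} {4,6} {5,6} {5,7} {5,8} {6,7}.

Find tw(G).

2

A width-2 tree decomposition is:
Bags: B1 = {1, 6, 7}  B2 = {5, 6, 7}  B3 = {2, 6, 7}  B4 = {2, 4, 6}  B5 = {3, 5, 6}  B6 = {3, 5, 8}
Tree: B1–B2, B2–B3, B3–B4, B2–B5, B5–B6
Every bag has size at most 3, so the width is 3 − 1 = 2 and tw(G) ≤ 2. For the lower bound, the 3 vertices {3, 5, 8} are pairwise adjacent, and any tree decomposition puts a clique entirely inside one bag — forcing width ≥ 2. Hence tw(G) = 2 exactly.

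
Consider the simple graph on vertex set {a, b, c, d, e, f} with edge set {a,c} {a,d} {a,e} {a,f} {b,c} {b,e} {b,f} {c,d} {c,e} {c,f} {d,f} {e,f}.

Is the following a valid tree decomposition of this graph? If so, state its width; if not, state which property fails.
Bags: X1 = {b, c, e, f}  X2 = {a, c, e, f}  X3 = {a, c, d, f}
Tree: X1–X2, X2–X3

Yes; width 3.

Vertex coverage: the bags together contain {a, b, c, d, e, f}, the full vertex set. Edge coverage: each edge of G has both endpoints in at least one bag. Running intersection: for every vertex, the bags containing it form a connected subtree. All three properties hold, so this is a valid tree decomposition of width max|bag| − 1 = 3, and hence tw(G) ≤ 3.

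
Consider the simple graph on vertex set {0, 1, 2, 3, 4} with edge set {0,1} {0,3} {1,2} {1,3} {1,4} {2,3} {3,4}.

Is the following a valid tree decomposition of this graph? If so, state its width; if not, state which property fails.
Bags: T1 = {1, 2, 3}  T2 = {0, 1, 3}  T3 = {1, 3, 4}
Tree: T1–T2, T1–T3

Yes; width 2.

Vertex coverage: the bags together contain {0, 1, 2, 3, 4}, the full vertex set. Edge coverage: each edge of G has both endpoints in at least one bag. Running intersection: for every vertex, the bags containing it form a connected subtree. All three properties hold, so this is a valid tree decomposition of width max|bag| − 1 = 2, and hence tw(G) ≤ 2.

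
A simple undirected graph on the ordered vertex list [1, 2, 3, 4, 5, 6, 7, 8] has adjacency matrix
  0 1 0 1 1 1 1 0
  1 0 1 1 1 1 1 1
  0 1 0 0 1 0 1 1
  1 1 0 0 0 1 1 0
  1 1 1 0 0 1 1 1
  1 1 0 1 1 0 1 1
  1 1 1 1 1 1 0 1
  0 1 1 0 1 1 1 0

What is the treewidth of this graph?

4

A width-4 tree decomposition is:
Bags: B1 = {1, 2, 5, 6, 7}  B2 = {2, 5, 6, 7, 8}  B3 = {1, 2, 4, 6, 7}  B4 = {2, 3, 5, 7, 8}
Tree: B1–B2, B1–B3, B2–B4
The largest bag has 5 vertices, giving width 4; this decomposition certifies tw(G) ≤ 4. On the other hand G contains the 5-clique {1, 2, 4, 6, 7}. A clique must lie in a single bag of any decomposition, so no decomposition can have width below 4. The upper and lower bounds meet at 4, so that is the treewidth.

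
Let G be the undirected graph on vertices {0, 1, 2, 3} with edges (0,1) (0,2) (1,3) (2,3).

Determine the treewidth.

A width-2 tree decomposition is:
Bags: B1 = {1, 2, 3}  B2 = {0, 1, 2}
Tree: B1–B2
Each bag holds 3 vertices, so the decomposition has width 2, which upper-bounds the treewidth. The edges 2–3–1–0–2 form a cycle, so G is not a tree and its treewidth is at least 2. Therefore the treewidth is 2.

2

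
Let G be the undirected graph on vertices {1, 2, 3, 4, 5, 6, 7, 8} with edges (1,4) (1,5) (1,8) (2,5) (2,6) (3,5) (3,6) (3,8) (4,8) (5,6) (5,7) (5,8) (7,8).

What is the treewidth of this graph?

A width-2 tree decomposition is:
Bags: B1 = {1, 5, 8}  B2 = {3, 5, 8}  B3 = {5, 7, 8}  B4 = {3, 5, 6}  B5 = {1, 4, 8}  B6 = {2, 5, 6}
Tree: B1–B2, B2–B3, B2–B4, B1–B5, B4–B6
Each bag holds 3 vertices, so the decomposition has width 2, which upper-bounds the treewidth. For the lower bound, the 3 vertices {1, 4, 8} are pairwise adjacent, and any tree decomposition puts a clique entirely inside one bag — forcing width ≥ 2. Combining the bounds, tw(G) = 2.

2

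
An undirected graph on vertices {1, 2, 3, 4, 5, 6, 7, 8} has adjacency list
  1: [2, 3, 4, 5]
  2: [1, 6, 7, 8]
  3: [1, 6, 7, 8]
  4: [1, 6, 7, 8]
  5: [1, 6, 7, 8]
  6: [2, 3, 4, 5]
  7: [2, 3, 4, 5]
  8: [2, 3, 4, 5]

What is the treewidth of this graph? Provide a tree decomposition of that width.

The largest bag has 5 vertices, giving width 4; this decomposition certifies tw(G) ≤ 4. For the lower bound: the 5 vertex sets {2,7}, {1,5}, {3,8}, {6}, {4} are disjoint, each induces a connected subgraph, and every pair is joined by at least one edge of G. Contracting each set to a single vertex therefore yields K_{5} as a minor, and since treewidth is minor-monotone, tw(G) ≥ tw(K_{5}) = 4. Hence tw(G) = 4 exactly.

Treewidth 4.
One optimal decomposition is:
Bags: B1 = {1, 2, 6, 7, 8}  B2 = {1, 5, 6, 7, 8}  B3 = {1, 3, 6, 7, 8}  B4 = {1, 4, 6, 7, 8}
Tree: B1–B2, B2–B3, B3–B4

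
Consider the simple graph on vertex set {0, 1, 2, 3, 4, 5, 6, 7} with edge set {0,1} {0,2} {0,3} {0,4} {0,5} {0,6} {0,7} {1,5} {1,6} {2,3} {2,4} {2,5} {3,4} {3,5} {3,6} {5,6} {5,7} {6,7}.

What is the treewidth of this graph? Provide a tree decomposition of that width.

Treewidth 3.
One such decomposition:
Bags: B1 = {0, 1, 5, 6}  B2 = {0, 3, 5, 6}  B3 = {0, 2, 3, 5}  B4 = {0, 5, 6, 7}  B5 = {0, 2, 3, 4}
Tree: B1–B2, B2–B3, B1–B4, B3–B5

The largest bag has 4 vertices, giving width 3; this decomposition certifies tw(G) ≤ 3. For the lower bound, the 4 vertices {0, 2, 3, 4} are pairwise adjacent, and any tree decomposition puts a clique entirely inside one bag — forcing width ≥ 3. Combining the bounds, tw(G) = 3.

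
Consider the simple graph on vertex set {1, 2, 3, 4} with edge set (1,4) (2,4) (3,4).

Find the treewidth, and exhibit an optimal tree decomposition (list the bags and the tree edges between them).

Each bag holds 2 vertices, so the decomposition has width 1, which upper-bounds the treewidth. G has an edge, so its treewidth is at least 1. Combining the bounds, tw(G) = 1.

Treewidth 1.
Bags: B1 = {3, 4}  B2 = {2, 4}  B3 = {1, 4}
Tree: B1–B2, B2–B3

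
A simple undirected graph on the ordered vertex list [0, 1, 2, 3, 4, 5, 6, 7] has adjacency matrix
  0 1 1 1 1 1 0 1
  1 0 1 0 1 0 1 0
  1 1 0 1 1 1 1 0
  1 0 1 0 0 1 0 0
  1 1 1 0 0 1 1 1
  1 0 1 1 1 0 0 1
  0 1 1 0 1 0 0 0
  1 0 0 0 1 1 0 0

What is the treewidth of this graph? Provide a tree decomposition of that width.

Every bag has size at most 4, so the width is 4 − 1 = 3 and tw(G) ≤ 3. For the lower bound, the 4 vertices {0, 2, 3, 5} are pairwise adjacent, and any tree decomposition puts a clique entirely inside one bag — forcing width ≥ 3. Hence tw(G) = 3 exactly.

Treewidth 3.
One such decomposition:
Bags: B1 = {0, 2, 4, 5}  B2 = {0, 1, 2, 4}  B3 = {0, 2, 3, 5}  B4 = {0, 4, 5, 7}  B5 = {1, 2, 4, 6}
Tree: B1–B2, B1–B3, B1–B4, B2–B5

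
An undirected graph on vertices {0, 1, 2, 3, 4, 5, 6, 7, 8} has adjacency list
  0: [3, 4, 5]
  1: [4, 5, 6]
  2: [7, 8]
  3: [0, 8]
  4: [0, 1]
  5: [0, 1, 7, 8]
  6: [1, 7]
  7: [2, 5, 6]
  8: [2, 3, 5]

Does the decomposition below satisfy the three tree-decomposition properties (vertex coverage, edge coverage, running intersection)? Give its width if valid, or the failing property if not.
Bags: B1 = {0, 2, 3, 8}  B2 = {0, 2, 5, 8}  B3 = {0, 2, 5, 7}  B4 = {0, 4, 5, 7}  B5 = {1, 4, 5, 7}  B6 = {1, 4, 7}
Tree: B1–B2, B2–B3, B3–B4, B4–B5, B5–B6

No — vertex 6 appears in no bag.

A tree decomposition must satisfy three properties: every vertex lies in some bag; for every edge, both endpoints lie together in some bag; and for every vertex, the bags containing it form a connected subtree. Here vertex 6 appears in no bag, so the decomposition is invalid.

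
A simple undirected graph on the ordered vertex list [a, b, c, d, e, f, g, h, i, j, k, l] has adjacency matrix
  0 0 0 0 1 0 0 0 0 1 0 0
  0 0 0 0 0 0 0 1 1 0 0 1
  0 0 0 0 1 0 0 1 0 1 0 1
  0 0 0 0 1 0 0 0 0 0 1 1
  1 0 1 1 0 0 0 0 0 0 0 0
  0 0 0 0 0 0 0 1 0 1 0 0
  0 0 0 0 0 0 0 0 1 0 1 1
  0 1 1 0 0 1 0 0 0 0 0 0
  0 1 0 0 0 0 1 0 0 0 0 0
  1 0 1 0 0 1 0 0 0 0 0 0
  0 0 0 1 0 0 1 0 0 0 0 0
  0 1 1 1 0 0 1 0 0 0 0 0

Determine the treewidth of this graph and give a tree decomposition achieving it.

Treewidth 3.
One such decomposition:
Bags: B1 = {d, g, i, k}  B2 = {d, g, i, l}  B3 = {b, d, i, l}  B4 = {b, d, e, l}  B5 = {b, c, e, l}  B6 = {b, c, e, h}  B7 = {a, c, e, h}  B8 = {a, c, h, j}  B9 = {a, f, h, j}
Tree: B1–B2, B2–B3, B3–B4, B4–B5, B5–B6, B6–B7, B7–B8, B8–B9

The largest bag has 4 vertices, giving width 3; this decomposition certifies tw(G) ≤ 3. For the lower bound: the 4 vertex sets {g,i,k}, {d}, {l}, {b,c,e,h} are disjoint, each induces a connected subgraph, and every pair is joined by at least one edge of G. Contracting each set to a single vertex therefore yields K_{4} as a minor, and since treewidth is minor-monotone, tw(G) ≥ tw(K_{4}) = 3. Combining the bounds, tw(G) = 3.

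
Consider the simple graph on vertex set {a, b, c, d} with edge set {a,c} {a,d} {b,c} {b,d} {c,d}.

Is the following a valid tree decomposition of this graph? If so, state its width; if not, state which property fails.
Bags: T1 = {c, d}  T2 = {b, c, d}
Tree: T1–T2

A tree decomposition must satisfy three properties: every vertex lies in some bag; for every edge, both endpoints lie together in some bag; and for every vertex, the bags containing it form a connected subtree. Here vertex a appears in no bag, so the decomposition is invalid.

No — vertex a appears in no bag.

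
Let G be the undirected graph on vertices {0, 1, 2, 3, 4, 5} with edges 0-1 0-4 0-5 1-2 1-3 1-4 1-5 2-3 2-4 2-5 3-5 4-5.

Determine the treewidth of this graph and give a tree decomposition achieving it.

The largest bag has 4 vertices, giving width 3; this decomposition certifies tw(G) ≤ 3. Conversely, {0, 1, 4, 5} is a clique of size 4, and the vertices of any clique must share a bag in every tree decomposition; so some bag has ≥ 4 vertices and tw(G) ≥ 3. Combining the bounds, tw(G) = 3.

Treewidth 3.
One such decomposition:
Bags: B1 = {1, 2, 3, 5}  B2 = {1, 2, 4, 5}  B3 = {0, 1, 4, 5}
Tree: B1–B2, B2–B3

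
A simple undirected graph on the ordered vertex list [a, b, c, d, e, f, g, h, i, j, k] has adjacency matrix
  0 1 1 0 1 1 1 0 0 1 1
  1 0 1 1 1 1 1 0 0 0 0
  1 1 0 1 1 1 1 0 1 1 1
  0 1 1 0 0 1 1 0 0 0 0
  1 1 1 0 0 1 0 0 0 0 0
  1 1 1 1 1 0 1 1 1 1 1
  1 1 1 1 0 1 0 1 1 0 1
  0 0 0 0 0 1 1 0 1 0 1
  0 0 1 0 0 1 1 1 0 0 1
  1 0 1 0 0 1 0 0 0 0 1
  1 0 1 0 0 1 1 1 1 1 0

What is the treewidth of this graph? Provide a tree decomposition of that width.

Treewidth 4.
One optimal decomposition is:
Bags: B1 = {a, b, c, f, g}  B2 = {b, c, d, f, g}  B3 = {a, b, c, e, f}  B4 = {a, c, f, g, k}  B5 = {c, f, g, i, k}  B6 = {f, g, h, i, k}  B7 = {a, c, f, j, k}
Tree: B1–B2, B1–B3, B1–B4, B4–B5, B5–B6, B4–B7

Every bag has size at most 5, so the width is 5 − 1 = 4 and tw(G) ≤ 4. On the other hand G contains the 5-clique {f, g, h, i, k}. A clique must lie in a single bag of any decomposition, so no decomposition can have width below 4. The upper and lower bounds meet at 4, so that is the treewidth.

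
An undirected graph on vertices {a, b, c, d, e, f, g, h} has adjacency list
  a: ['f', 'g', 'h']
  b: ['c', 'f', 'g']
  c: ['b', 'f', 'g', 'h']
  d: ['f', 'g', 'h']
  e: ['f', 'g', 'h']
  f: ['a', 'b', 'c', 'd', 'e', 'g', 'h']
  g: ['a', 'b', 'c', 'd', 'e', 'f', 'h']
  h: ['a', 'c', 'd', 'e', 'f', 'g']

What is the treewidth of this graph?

3

A width-3 tree decomposition is:
Bags: B1 = {e, f, g, h}  B2 = {a, f, g, h}  B3 = {c, f, g, h}  B4 = {d, f, g, h}  B5 = {b, c, f, g}
Tree: B1–B2, B1–B3, B2–B4, B3–B5
The largest bag has 4 vertices, giving width 3; this decomposition certifies tw(G) ≤ 3. For the lower bound, the 4 vertices {d, f, g, h} are pairwise adjacent, and any tree decomposition puts a clique entirely inside one bag — forcing width ≥ 3. Combining the bounds, tw(G) = 3.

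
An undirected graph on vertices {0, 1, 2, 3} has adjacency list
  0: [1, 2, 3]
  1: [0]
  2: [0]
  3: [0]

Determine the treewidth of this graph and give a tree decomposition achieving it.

The largest bag has 2 vertices, giving width 1; this decomposition certifies tw(G) ≤ 1. Since G has at least one edge (e.g. 2–0), it is not an edgeless graph, so tw(G) ≥ 1. Hence tw(G) = 1 exactly.

Treewidth 1.
One optimal decomposition is:
Bags: B1 = {0, 2}  B2 = {0, 1}  B3 = {0, 3}
Tree: B1–B2, B2–B3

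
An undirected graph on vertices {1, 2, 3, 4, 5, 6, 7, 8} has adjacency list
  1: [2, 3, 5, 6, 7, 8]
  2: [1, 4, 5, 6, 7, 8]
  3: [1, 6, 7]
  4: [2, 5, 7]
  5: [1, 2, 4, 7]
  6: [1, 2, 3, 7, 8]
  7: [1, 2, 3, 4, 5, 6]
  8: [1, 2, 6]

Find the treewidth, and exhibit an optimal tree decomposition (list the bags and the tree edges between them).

Each bag holds 4 vertices, so the decomposition has width 3, which upper-bounds the treewidth. On the other hand G contains the 4-clique {1, 2, 5, 7}. A clique must lie in a single bag of any decomposition, so no decomposition can have width below 3. The upper and lower bounds meet at 3, so that is the treewidth.

Treewidth 3.
One such decomposition:
Bags: B1 = {1, 2, 5, 7}  B2 = {1, 2, 6, 7}  B3 = {2, 4, 5, 7}  B4 = {1, 3, 6, 7}  B5 = {1, 2, 6, 8}
Tree: B1–B2, B1–B3, B2–B4, B2–B5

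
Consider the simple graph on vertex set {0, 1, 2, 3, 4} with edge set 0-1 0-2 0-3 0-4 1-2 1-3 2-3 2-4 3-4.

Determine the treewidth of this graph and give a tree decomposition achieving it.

Treewidth 3.
Bags: B1 = {0, 2, 3, 4}  B2 = {0, 1, 2, 3}
Tree: B1–B2

The largest bag has 4 vertices, giving width 3; this decomposition certifies tw(G) ≤ 3. On the other hand G contains the 4-clique {0, 1, 2, 3}. A clique must lie in a single bag of any decomposition, so no decomposition can have width below 3. Hence tw(G) = 3 exactly.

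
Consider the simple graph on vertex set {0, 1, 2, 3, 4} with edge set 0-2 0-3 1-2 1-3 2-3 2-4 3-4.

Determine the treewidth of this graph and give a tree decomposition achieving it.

Treewidth 2.
Bags: B1 = {0, 2, 3}  B2 = {1, 2, 3}  B3 = {2, 3, 4}
Tree: B1–B2, B2–B3

Each bag holds 3 vertices, so the decomposition has width 2, which upper-bounds the treewidth. Conversely, {0, 2, 3} is a clique of size 3, and the vertices of any clique must share a bag in every tree decomposition; so some bag has ≥ 3 vertices and tw(G) ≥ 2. The upper and lower bounds meet at 2, so that is the treewidth.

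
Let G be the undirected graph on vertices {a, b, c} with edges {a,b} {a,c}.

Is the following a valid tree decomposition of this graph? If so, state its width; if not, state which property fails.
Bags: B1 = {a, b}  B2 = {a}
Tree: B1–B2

No — vertex c appears in no bag.

A tree decomposition must satisfy three properties: every vertex lies in some bag; for every edge, both endpoints lie together in some bag; and for every vertex, the bags containing it form a connected subtree. Here vertex c appears in no bag, so the decomposition is invalid.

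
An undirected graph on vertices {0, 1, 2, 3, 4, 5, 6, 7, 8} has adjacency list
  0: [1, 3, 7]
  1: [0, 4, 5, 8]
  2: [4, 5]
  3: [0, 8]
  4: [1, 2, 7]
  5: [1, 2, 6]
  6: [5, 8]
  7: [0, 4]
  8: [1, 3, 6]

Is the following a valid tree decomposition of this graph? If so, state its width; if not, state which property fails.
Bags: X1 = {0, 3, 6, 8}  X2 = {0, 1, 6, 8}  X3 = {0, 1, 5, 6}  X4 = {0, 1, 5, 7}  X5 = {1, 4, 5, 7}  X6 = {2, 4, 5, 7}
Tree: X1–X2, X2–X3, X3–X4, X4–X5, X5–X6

Yes; width 3.

Checking the three conditions: (i) the bags cover all of {0, 1, 2, 3, 4, 5, 6, 7, 8}; (ii) for each edge, some bag contains both endpoints; (iii) the bags containing any fixed vertex form a subtree. All hold, so the decomposition is valid with width 4 − 1 = 3.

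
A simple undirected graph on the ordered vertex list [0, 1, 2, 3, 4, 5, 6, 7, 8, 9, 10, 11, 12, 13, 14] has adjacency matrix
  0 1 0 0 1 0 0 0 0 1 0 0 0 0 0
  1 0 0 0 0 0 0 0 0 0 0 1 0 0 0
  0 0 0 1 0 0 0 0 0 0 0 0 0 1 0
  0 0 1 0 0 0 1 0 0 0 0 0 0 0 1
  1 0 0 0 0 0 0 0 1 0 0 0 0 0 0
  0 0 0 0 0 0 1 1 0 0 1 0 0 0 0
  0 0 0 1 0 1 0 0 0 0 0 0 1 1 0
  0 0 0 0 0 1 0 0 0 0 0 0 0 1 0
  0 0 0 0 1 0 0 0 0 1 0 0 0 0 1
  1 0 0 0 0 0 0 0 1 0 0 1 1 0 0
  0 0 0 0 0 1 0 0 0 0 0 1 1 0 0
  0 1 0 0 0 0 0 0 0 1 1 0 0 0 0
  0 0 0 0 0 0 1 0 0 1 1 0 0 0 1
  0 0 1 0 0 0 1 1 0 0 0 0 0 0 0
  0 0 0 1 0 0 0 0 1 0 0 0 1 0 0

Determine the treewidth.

A width-3 tree decomposition is:
Bags: B1 = {2, 5, 7, 13}  B2 = {2, 5, 6, 13}  B3 = {2, 3, 5, 6}  B4 = {3, 5, 6, 10}  B5 = {3, 6, 10, 12}  B6 = {3, 10, 12, 14}  B7 = {10, 11, 12, 14}  B8 = {9, 11, 12, 14}  B9 = {8, 9, 11, 14}  B10 = {1, 8, 9, 11}  B11 = {0, 1, 8, 9}  B12 = {0, 1, 4, 8}
Tree: B1–B2, B2–B3, B3–B4, B4–B5, B5–B6, B6–B7, B7–B8, B8–B9, B9–B10, B10–B11, B11–B12
The largest bag has 4 vertices, giving width 3; this decomposition certifies tw(G) ≤ 3. For the lower bound: the 4 vertex sets {2,7,13}, {5}, {6}, {3,10,12,14} are disjoint, each induces a connected subgraph, and every pair is joined by at least one edge of G. Contracting each set to a single vertex therefore yields K_{4} as a minor, and since treewidth is minor-monotone, tw(G) ≥ tw(K_{4}) = 3. Hence tw(G) = 3 exactly.

3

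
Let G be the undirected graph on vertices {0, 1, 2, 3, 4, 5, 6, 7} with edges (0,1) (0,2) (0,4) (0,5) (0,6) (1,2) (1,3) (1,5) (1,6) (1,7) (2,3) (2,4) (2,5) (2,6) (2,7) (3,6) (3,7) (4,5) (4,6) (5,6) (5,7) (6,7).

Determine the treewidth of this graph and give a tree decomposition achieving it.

Each bag holds 5 vertices, so the decomposition has width 4, which upper-bounds the treewidth. Conversely, {1, 2, 3, 6, 7} is a clique of size 5, and the vertices of any clique must share a bag in every tree decomposition; so some bag has ≥ 5 vertices and tw(G) ≥ 4. Combining the bounds, tw(G) = 4.

Treewidth 4.
One optimal decomposition is:
Bags: B1 = {0, 1, 2, 5, 6}  B2 = {1, 2, 5, 6, 7}  B3 = {1, 2, 3, 6, 7}  B4 = {0, 2, 4, 5, 6}
Tree: B1–B2, B2–B3, B1–B4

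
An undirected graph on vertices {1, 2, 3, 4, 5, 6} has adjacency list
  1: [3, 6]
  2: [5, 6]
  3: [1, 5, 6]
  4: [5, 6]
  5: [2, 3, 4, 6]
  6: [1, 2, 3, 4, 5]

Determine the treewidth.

A width-2 tree decomposition is:
Bags: B1 = {3, 5, 6}  B2 = {2, 5, 6}  B3 = {4, 5, 6}  B4 = {1, 3, 6}
Tree: B1–B2, B1–B3, B1–B4
The largest bag has 3 vertices, giving width 2; this decomposition certifies tw(G) ≤ 2. On the other hand G contains the 3-clique {1, 3, 6}. A clique must lie in a single bag of any decomposition, so no decomposition can have width below 2. Combining the bounds, tw(G) = 2.

2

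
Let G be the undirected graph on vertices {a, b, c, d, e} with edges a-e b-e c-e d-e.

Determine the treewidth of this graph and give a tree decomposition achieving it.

Treewidth 1.
Bags: B1 = {b, e}  B2 = {c, e}  B3 = {d, e}  B4 = {a, e}
Tree: B1–B2, B1–B3, B3–B4

Every bag has size at most 2, so the width is 2 − 1 = 1 and tw(G) ≤ 1. Any graph with an edge has treewidth ≥ 1, and G has the edge b–e. Therefore the treewidth is 1.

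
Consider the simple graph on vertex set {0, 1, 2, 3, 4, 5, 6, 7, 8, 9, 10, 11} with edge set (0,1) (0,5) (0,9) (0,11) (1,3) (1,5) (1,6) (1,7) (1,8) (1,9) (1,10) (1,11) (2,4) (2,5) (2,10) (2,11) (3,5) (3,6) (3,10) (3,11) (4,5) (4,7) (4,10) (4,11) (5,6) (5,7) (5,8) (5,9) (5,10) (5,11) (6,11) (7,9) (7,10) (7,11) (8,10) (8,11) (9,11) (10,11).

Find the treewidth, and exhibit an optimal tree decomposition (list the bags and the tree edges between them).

The largest bag has 5 vertices, giving width 4; this decomposition certifies tw(G) ≤ 4. For the lower bound, the 5 vertices {0, 1, 5, 9, 11} are pairwise adjacent, and any tree decomposition puts a clique entirely inside one bag — forcing width ≥ 4. The upper and lower bounds meet at 4, so that is the treewidth.

Treewidth 4.
One optimal decomposition is:
Bags: B1 = {1, 5, 8, 10, 11}  B2 = {1, 3, 5, 10, 11}  B3 = {1, 5, 7, 10, 11}  B4 = {1, 5, 7, 9, 11}  B5 = {1, 3, 5, 6, 11}  B6 = {0, 1, 5, 9, 11}  B7 = {4, 5, 7, 10, 11}  B8 = {2, 4, 5, 10, 11}
Tree: B1–B2, B1–B3, B3–B4, B2–B5, B4–B6, B3–B7, B7–B8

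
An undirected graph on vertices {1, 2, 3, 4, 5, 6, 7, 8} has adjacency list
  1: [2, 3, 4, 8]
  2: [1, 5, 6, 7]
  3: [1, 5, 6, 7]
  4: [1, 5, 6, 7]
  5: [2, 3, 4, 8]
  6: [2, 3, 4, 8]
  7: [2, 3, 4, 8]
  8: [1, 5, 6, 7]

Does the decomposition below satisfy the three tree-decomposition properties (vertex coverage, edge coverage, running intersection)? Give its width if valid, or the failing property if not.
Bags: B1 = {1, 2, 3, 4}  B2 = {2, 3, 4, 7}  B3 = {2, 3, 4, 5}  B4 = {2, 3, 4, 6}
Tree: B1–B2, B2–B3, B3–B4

No — vertex 8 appears in no bag.

A tree decomposition must satisfy three properties: every vertex lies in some bag; for every edge, both endpoints lie together in some bag; and for every vertex, the bags containing it form a connected subtree. Here vertex 8 appears in no bag, so the decomposition is invalid.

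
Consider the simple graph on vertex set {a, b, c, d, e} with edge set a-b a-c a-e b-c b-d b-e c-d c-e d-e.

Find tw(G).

3

A width-3 tree decomposition is:
Bags: B1 = {a, b, c, e}  B2 = {b, c, d, e}
Tree: B1–B2
Each bag holds 4 vertices, so the decomposition has width 3, which upper-bounds the treewidth. On the other hand G contains the 4-clique {b, c, d, e}. A clique must lie in a single bag of any decomposition, so no decomposition can have width below 3. The upper and lower bounds meet at 3, so that is the treewidth.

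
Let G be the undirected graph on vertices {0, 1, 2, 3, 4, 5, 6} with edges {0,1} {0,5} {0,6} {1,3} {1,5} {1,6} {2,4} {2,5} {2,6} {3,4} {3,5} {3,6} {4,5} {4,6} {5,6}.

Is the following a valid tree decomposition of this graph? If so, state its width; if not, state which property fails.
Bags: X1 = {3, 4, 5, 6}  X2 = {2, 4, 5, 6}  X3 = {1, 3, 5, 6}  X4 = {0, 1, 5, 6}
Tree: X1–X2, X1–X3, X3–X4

Vertex coverage: the bags together contain {0, 1, 2, 3, 4, 5, 6}, the full vertex set. Edge coverage: each edge of G has both endpoints in at least one bag. Running intersection: for every vertex, the bags containing it form a connected subtree. All three properties hold, so this is a valid tree decomposition of width max|bag| − 1 = 3, and hence tw(G) ≤ 3.

Yes; width 3.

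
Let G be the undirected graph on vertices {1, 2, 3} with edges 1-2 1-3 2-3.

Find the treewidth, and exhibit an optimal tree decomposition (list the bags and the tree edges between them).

Treewidth 2.
One such decomposition:
Bags: B1 = {1, 2, 3}
Tree: (single bag)

A single bag containing all 3 vertices is trivially a valid decomposition of width 2. On the other hand G contains the 3-clique {1, 2, 3}. A clique must lie in a single bag of any decomposition, so no decomposition can have width below 2. Combining the bounds, tw(G) = 2.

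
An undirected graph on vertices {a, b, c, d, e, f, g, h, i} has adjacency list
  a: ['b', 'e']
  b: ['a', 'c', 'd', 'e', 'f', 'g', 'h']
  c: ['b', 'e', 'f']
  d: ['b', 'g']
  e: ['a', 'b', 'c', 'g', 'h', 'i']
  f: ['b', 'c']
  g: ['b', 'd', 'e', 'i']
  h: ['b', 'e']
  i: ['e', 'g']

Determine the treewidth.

A width-2 tree decomposition is:
Bags: B1 = {b, e, g}  B2 = {a, b, e}  B3 = {b, c, e}  B4 = {b, e, h}  B5 = {b, c, f}  B6 = {e, g, i}  B7 = {b, d, g}
Tree: B1–B2, B2–B3, B2–B4, B3–B5, B1–B6, B1–B7
The largest bag has 3 vertices, giving width 2; this decomposition certifies tw(G) ≤ 2. For the lower bound, the 3 vertices {b, d, g} are pairwise adjacent, and any tree decomposition puts a clique entirely inside one bag — forcing width ≥ 2. Hence tw(G) = 2 exactly.

2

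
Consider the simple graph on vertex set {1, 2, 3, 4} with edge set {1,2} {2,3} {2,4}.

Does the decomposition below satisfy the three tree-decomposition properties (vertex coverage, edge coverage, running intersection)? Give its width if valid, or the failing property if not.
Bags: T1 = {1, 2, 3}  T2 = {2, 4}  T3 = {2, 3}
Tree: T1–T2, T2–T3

No — bags containing vertex 3 are not connected in the tree.

A tree decomposition must satisfy three properties: every vertex lies in some bag; for every edge, both endpoints lie together in some bag; and for every vertex, the bags containing it form a connected subtree. Here bags containing vertex 3 are not connected in the tree, so the decomposition is invalid.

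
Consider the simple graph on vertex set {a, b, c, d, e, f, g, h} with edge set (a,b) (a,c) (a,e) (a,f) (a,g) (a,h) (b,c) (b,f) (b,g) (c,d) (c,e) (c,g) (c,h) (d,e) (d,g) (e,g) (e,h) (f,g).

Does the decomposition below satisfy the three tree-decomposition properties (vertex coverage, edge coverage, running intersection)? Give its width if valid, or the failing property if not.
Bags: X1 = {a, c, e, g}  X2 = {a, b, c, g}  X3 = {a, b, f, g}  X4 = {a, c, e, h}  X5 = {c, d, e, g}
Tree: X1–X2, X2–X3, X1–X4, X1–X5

Yes; width 3.

Every vertex of G appears in some bag (union = {a, b, c, d, e, f, g, h}); every edge is covered by a bag; and for each vertex v the set of bags containing v is connected in the bag tree. The decomposition is therefore valid. The largest bag has 4 vertices, so the width is 3.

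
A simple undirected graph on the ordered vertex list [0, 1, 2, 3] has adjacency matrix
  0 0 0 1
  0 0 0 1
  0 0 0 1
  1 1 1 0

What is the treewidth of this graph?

1

A width-1 tree decomposition is:
Bags: B1 = {2, 3}  B2 = {0, 3}  B3 = {1, 3}
Tree: B1–B2, B1–B3
Every bag has size at most 2, so the width is 2 − 1 = 1 and tw(G) ≤ 1. Since G has at least one edge (e.g. 2–3), it is not an edgeless graph, so tw(G) ≥ 1. Hence tw(G) = 1 exactly.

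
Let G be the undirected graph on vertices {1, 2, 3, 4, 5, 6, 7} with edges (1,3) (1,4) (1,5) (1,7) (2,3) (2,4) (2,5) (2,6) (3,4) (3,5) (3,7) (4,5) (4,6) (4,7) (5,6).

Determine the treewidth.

A width-3 tree decomposition is:
Bags: B1 = {1, 3, 4, 5}  B2 = {2, 3, 4, 5}  B3 = {2, 4, 5, 6}  B4 = {1, 3, 4, 7}
Tree: B1–B2, B2–B3, B1–B4
Every bag has size at most 4, so the width is 4 − 1 = 3 and tw(G) ≤ 3. Conversely, {1, 3, 4, 5} is a clique of size 4, and the vertices of any clique must share a bag in every tree decomposition; so some bag has ≥ 4 vertices and tw(G) ≥ 3. The upper and lower bounds meet at 3, so that is the treewidth.

3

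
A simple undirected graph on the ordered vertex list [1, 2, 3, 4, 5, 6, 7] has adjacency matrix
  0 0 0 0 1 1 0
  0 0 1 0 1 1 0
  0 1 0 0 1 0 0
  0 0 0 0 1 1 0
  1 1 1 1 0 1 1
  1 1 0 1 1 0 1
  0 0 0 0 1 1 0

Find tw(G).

2

A width-2 tree decomposition is:
Bags: B1 = {1, 5, 6}  B2 = {5, 6, 7}  B3 = {4, 5, 6}  B4 = {2, 5, 6}  B5 = {2, 3, 5}
Tree: B1–B2, B2–B3, B2–B4, B4–B5
Every bag has size at most 3, so the width is 3 − 1 = 2 and tw(G) ≤ 2. Conversely, {2, 3, 5} is a clique of size 3, and the vertices of any clique must share a bag in every tree decomposition; so some bag has ≥ 3 vertices and tw(G) ≥ 2. Hence tw(G) = 2 exactly.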